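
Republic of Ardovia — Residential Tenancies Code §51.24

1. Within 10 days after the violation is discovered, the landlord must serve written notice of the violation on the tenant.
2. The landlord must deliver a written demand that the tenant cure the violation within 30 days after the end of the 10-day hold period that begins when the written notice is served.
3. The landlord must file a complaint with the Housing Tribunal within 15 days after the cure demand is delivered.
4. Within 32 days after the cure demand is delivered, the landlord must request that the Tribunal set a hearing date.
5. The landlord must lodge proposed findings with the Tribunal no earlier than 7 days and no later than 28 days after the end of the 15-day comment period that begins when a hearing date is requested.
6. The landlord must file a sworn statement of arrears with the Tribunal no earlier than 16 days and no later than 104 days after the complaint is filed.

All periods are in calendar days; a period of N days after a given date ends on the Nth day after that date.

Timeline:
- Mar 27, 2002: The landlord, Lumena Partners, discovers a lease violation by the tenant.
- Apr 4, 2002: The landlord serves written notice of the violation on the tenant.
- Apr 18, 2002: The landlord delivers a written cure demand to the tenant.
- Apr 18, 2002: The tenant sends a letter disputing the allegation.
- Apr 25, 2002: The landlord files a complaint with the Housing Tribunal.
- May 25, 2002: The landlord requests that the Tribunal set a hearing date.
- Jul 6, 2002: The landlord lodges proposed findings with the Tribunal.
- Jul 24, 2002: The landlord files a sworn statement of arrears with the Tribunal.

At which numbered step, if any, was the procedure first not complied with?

Step 4

Step 1 — counting 10 days from Mar 27, 2002 (when the violation is discovered) gives a deadline of Apr 6, 2002; completed Apr 4, 2002, before the deadline.
Step 2 — counting 30 days from Apr 14, 2002 (end of the 10-day hold period, which began when the written notice is served on Apr 4, 2002) gives a deadline of May 14, 2002; done Apr 18, 2002 — timely.
Step 3 — counting 15 days from Apr 18, 2002 (when the cure demand is delivered) gives a deadline of May 3, 2002; done Apr 25, 2002 — timely.
Step 4 — counting 32 days from Apr 18, 2002 (when the cure demand is delivered) gives a deadline of May 20, 2002; not done until May 25, 2002, 5 days after the deadline.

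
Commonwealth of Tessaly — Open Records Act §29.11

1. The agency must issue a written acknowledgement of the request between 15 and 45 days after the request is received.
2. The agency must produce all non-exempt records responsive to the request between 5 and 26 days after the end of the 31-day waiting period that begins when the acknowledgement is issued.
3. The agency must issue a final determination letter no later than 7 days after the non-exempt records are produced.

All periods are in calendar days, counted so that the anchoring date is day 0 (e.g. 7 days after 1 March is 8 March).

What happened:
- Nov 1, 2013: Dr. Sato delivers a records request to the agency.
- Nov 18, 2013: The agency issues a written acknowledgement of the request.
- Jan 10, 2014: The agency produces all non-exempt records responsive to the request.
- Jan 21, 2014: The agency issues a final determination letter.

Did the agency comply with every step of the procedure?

No

(1) the permitted window runs from Nov 1, 2013 + 15 = Nov 16, 2013 to Nov 1, 2013 + 45 = Dec 16, 2013; done Nov 18, 2013 — within the window.
(2) the permitted window runs from Dec 19, 2013 + 5 = Dec 24, 2013 to Dec 19, 2013 + 26 = Jan 14, 2014; Jan 10, 2014 falls inside that range.
(3) due by Jan 10, 2014 + 7 days = Jan 17, 2014; done Jan 21, 2014 — 4 days late.
Later steps need not be reached.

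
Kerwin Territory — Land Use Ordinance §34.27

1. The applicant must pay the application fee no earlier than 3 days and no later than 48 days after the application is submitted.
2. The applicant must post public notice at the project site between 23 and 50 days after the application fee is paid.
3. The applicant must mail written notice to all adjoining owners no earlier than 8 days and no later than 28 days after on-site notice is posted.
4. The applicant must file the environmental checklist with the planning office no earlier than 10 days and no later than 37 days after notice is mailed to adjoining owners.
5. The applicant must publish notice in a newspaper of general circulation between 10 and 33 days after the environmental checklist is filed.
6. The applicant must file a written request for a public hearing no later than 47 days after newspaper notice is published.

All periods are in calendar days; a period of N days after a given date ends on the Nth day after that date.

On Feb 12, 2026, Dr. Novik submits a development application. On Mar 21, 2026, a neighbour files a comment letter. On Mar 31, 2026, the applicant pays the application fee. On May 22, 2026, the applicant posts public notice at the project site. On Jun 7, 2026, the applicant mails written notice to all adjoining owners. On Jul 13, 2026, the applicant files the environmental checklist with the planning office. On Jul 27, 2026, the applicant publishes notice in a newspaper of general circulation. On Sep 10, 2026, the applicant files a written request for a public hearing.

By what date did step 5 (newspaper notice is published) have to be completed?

Step 5 runs from Jul 13, 2026, when the environmental checklist is filed. The window is 10–33 days after Jul 13, 2026; it closes on Aug 15, 2026.

Aug 15, 2026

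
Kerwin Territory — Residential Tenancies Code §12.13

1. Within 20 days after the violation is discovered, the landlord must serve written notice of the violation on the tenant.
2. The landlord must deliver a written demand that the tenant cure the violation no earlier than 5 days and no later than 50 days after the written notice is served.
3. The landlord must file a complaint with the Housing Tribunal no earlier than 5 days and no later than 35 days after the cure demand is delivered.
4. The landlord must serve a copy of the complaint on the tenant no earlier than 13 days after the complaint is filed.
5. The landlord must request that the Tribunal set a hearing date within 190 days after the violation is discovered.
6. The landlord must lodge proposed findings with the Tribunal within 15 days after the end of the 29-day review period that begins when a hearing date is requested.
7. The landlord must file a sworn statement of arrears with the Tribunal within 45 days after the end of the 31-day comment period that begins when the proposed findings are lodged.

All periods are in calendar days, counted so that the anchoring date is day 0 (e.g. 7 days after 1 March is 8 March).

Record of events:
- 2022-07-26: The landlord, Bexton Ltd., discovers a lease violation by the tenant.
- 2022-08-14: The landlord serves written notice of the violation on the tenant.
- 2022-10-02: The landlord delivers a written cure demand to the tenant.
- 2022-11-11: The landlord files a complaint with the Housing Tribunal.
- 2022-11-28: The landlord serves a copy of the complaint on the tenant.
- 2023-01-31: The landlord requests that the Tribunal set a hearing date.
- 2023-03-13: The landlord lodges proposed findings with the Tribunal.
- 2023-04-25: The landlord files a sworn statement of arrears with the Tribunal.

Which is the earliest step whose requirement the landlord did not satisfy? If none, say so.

Step 3

(1) due by 2022-07-26 + 20 days = 2022-08-15; done 2022-08-14 — timely.
(2) the permitted window runs from 2022-08-14 + 5 = 2022-08-19 to 2022-08-14 + 50 = 2022-10-03; done 2022-10-02, which is between those dates.
(3) the permitted window runs from 2022-10-02 + 5 = 2022-10-07 to 2022-10-02 + 35 = 2022-11-06; done 2022-11-11 — 5 days after the window closed.
No need to go further; step 3 was not satisfied.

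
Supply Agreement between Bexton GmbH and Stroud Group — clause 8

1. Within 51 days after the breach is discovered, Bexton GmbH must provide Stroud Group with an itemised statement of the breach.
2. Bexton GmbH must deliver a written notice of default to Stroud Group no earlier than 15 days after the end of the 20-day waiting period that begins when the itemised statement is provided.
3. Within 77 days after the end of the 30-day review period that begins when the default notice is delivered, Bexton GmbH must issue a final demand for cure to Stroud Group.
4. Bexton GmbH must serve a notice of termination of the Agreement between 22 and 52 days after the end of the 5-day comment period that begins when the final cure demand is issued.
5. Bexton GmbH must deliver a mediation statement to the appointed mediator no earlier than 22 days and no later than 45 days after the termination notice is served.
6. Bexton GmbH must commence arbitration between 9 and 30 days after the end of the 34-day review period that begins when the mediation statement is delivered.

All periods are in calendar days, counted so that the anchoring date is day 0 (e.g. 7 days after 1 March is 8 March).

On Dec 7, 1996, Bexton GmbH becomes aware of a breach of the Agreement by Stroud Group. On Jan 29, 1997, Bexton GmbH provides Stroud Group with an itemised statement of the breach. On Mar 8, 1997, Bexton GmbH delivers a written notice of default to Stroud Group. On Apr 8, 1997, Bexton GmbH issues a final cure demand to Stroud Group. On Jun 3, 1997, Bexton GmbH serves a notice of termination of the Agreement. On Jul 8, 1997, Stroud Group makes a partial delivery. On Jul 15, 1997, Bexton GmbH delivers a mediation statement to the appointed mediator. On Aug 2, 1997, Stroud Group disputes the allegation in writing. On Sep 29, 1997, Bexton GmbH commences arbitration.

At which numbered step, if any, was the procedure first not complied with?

Step 1

Step 1: 51 days after Dec 7, 1996 (when the breach is discovered) is Jan 27, 1997; not done until Jan 29, 1997, 2 days after the deadline.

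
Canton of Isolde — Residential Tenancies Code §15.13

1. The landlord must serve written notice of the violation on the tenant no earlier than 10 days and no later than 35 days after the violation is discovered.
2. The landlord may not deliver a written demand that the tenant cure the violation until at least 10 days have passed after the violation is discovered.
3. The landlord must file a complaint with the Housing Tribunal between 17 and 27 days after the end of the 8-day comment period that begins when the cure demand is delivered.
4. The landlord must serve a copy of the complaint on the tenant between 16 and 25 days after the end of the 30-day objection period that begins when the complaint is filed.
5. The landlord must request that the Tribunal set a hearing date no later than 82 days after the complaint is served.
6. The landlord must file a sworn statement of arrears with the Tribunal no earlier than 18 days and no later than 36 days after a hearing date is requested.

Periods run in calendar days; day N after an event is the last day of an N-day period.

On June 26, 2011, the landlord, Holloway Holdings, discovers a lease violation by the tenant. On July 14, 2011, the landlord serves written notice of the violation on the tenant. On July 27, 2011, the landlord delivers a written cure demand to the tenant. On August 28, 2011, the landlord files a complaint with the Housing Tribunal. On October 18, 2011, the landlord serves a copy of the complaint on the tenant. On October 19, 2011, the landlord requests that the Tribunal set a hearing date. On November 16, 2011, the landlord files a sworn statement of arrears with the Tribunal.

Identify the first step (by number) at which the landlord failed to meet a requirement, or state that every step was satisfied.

None — every step was satisfied

(1) the permitted window runs from June 26, 2011 + 10 = July 6, 2011 to June 26, 2011 + 35 = July 31, 2011; done July 14, 2011 — within the window.
(2) permitted from June 26, 2011 + 10 days = July 6, 2011 onward; done July 27, 2011 — permitted.
(3) the permitted window runs from August 4, 2011 + 17 = August 21, 2011 to August 4, 2011 + 27 = August 31, 2011; done August 28, 2011, which is between those dates.
(4) the permitted window runs from September 27, 2011 + 16 = October 13, 2011 to September 27, 2011 + 25 = October 22, 2011; done October 18, 2011, which is between those dates.
(5) due by October 18, 2011 + 82 days = January 8, 2012; completed October 19, 2011, before the deadline.
(6) the permitted window runs from October 19, 2011 + 18 = November 6, 2011 to October 19, 2011 + 36 = November 24, 2011; November 16, 2011 falls inside that range.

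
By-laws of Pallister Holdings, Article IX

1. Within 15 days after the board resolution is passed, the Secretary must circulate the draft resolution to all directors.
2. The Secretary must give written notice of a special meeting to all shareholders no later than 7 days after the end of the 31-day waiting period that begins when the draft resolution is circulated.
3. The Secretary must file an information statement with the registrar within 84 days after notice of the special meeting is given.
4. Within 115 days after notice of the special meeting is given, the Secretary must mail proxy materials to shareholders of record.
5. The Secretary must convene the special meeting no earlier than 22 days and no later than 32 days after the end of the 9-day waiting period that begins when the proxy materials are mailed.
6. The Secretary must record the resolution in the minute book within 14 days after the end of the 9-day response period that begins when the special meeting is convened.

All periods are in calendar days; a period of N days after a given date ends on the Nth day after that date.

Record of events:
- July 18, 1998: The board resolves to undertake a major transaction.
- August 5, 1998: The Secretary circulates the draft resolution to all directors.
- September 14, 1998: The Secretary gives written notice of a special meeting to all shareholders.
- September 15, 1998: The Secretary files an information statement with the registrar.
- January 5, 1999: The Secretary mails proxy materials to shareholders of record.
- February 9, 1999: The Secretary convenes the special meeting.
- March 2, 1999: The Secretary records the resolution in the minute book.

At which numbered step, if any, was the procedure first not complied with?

(1) due by July 18, 1998 + 15 days = August 2, 1998; August 5, 1998 misses that deadline by 3 days.
The analysis stops there.

Step 1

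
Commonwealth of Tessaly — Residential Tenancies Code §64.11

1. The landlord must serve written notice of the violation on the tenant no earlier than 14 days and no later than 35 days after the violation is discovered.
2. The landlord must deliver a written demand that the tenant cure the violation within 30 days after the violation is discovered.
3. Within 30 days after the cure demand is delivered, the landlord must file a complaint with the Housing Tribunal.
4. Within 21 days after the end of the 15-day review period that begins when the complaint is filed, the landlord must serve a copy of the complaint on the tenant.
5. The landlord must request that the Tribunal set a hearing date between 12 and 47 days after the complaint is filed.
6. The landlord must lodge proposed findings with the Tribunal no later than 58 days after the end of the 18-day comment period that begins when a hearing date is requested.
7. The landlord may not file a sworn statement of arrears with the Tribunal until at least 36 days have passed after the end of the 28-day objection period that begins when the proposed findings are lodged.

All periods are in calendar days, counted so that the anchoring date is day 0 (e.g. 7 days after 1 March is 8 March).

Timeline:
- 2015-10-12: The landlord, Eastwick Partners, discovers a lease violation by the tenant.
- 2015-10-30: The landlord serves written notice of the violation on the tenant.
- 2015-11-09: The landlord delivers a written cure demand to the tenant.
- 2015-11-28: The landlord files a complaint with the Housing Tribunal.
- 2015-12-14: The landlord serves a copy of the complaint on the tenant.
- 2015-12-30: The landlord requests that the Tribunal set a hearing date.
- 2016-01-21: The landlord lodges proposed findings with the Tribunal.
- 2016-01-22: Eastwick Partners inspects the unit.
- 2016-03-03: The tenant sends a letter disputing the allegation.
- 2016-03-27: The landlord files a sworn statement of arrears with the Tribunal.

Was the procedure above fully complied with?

Yes

Step 1: the window is 14–35 days after 2015-10-12 (when the violation is discovered), so 2015-10-26 through 2015-11-16; done 2015-10-30 — within the window.
Step 2: 30 days after 2015-10-12 (when the violation is discovered) is 2015-11-11; 2015-11-09 is within that limit.
Step 3: 30 days after 2015-11-09 (when the cure demand is delivered) is 2015-12-09; done 2015-11-28 — timely.
Step 4: 21 days after 2015-12-13 (end of the 15-day review period, which began when the complaint is filed on 2015-11-28) is 2016-01-03; done 2015-12-14 — timely.
Step 5: the window is 12–47 days after 2015-11-28 (when the complaint is filed), so 2015-12-10 through 2016-01-14; done 2015-12-30, which is between those dates.
Step 6: 58 days after 2016-01-17 (end of the 18-day comment period, which began when a hearing date is requested on 2015-12-30) is 2016-03-15; completed 2016-01-21, before the deadline.
Step 7: the earliest permitted date is 36 days after 2016-02-18 (end of the 28-day objection period, which began when the proposed findings are lodged on 2016-01-21), i.e. 2016-03-25; 2016-03-27 is on or after that date.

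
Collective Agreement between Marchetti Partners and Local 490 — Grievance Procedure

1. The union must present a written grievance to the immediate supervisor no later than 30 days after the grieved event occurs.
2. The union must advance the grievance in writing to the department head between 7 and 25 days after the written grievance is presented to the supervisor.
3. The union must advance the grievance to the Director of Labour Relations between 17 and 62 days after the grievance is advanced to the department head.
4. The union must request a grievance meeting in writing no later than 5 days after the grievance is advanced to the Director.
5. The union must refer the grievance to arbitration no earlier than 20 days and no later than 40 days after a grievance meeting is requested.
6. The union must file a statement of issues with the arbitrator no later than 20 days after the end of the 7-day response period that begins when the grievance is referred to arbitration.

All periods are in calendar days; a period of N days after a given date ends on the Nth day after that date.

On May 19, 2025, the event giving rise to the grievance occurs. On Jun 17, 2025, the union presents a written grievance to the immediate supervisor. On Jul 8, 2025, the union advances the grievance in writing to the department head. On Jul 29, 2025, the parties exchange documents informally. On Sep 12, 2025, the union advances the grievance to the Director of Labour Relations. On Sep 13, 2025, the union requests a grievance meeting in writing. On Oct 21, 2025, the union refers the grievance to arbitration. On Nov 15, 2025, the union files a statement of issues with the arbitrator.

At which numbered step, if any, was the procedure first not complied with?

Step 1: 30 days after May 19, 2025 (when the grieved event occurs) is Jun 18, 2025; Jun 17, 2025 is within that limit.
Step 2: the window is 7–25 days after Jun 17, 2025 (when the written grievance is presented to the supervisor), so Jun 24, 2025 through Jul 12, 2025; done Jul 8, 2025, which is between those dates.
Step 3: the window is 17–62 days after Jul 8, 2025 (when the grievance is advanced to the department head), so Jul 25, 2025 through Sep 8, 2025; Sep 12, 2025 is 4 days past the end of the window.

Step 3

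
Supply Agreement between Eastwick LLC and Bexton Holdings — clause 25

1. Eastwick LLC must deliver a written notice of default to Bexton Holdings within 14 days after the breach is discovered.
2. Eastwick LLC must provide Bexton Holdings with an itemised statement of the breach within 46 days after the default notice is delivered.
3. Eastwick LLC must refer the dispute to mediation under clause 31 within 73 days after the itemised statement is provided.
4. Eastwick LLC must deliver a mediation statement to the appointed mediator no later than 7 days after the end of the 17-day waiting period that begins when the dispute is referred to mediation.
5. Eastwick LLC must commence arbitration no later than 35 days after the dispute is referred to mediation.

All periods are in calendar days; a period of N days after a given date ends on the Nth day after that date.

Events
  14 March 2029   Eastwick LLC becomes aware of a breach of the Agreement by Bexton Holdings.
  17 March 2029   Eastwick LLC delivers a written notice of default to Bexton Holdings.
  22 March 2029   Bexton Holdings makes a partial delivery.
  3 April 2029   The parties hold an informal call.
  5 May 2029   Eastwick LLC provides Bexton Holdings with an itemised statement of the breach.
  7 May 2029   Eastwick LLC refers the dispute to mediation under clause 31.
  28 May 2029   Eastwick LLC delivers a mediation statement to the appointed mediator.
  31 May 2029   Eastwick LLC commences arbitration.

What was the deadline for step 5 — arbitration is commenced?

Step 5 runs from 7 May 2029, when the dispute is referred to mediation. 35 days after 7 May 2029 is 11 June 2029.

11 June 2029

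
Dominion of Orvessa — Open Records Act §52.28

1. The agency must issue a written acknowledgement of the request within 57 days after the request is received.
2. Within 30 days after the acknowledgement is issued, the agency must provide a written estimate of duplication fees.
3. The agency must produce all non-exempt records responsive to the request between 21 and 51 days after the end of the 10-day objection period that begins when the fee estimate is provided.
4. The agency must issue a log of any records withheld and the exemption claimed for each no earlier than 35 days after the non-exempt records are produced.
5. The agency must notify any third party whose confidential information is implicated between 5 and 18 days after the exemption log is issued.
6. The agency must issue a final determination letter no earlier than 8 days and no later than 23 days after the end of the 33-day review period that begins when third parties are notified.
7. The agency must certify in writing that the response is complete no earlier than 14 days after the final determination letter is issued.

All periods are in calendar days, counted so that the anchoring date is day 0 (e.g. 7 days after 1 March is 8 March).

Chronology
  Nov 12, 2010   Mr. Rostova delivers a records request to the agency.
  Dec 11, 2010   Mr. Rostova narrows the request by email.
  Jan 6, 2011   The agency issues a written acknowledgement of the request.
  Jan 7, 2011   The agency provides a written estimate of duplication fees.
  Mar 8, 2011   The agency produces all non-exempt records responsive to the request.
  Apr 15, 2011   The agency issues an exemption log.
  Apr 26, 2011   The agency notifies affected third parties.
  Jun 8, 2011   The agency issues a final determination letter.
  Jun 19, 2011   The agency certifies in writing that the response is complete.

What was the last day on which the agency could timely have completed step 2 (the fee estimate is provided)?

Step 2 runs from Jan 6, 2011, when the acknowledgement is issued. 30 days after Jan 6, 2011 is Feb 5, 2011.

Feb 5, 2011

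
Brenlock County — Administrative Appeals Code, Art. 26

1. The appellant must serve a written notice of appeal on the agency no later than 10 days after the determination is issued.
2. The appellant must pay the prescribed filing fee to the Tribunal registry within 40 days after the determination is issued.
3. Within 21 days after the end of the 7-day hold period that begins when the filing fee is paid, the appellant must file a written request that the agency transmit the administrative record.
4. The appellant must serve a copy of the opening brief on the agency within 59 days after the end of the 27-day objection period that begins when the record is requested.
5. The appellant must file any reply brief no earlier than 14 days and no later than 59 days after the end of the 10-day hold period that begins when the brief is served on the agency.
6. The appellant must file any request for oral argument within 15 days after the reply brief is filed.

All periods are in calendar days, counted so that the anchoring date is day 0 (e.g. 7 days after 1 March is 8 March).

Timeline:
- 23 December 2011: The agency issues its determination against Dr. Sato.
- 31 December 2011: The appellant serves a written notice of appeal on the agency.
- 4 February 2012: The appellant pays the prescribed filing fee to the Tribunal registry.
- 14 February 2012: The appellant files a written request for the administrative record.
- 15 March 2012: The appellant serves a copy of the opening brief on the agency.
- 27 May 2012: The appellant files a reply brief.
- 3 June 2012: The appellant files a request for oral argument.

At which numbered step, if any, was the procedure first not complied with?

Step 2

Step 1 — counting 10 days from 23 December 2011 (when the determination is issued) gives a deadline of 2 January 2012; completed 31 December 2011, before the deadline.
Step 2 — counting 40 days from 23 December 2011 (when the determination is issued) gives a deadline of 1 February 2012; done 4 February 2012 — 3 days late.
Later steps need not be reached.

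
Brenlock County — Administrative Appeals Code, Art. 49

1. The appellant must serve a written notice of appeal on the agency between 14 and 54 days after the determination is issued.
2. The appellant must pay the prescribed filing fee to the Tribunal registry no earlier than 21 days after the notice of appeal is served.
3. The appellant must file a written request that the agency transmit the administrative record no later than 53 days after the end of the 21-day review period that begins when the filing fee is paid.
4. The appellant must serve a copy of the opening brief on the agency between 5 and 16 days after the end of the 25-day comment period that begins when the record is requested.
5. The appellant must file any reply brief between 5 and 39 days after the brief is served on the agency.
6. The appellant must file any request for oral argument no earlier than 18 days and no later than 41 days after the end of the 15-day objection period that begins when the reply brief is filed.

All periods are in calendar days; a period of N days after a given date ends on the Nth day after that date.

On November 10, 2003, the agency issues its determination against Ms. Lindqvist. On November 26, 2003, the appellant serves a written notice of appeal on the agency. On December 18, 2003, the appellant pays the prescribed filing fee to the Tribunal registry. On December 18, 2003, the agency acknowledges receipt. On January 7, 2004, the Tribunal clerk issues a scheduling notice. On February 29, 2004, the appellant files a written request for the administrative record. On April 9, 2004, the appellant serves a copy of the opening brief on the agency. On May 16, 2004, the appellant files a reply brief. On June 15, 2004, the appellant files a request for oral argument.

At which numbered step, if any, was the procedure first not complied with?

Step 1: the window is 14–54 days after November 10, 2003 (when the determination is issued), so November 24, 2003 through January 3, 2004; done November 26, 2003, which is between those dates.
Step 2: the earliest permitted date is 21 days after November 26, 2003 (when the notice of appeal is served), i.e. December 17, 2003; done December 18, 2003, after the minimum wait.
Step 3: 53 days after January 8, 2004 (end of the 21-day review period, which began when the filing fee is paid on December 18, 2003) is March 1, 2004; February 29, 2004 is within that limit.
Step 4: the window is 5–16 days after March 25, 2004 (end of the 25-day comment period, which began when the record is requested on February 29, 2004), so March 30, 2004 through April 10, 2004; April 9, 2004 falls inside that range.
Step 5: the window is 5–39 days after April 9, 2004 (when the brief is served on the agency), so April 14, 2004 through May 18, 2004; done May 16, 2004, which is between those dates.
Step 6: the window is 18–41 days after May 31, 2004 (end of the 15-day objection period, which began when the reply brief is filed on May 16, 2004), so June 18, 2004 through July 11, 2004; done June 15, 2004 — 3 days before the window opened.
Later steps need not be reached.

Step 6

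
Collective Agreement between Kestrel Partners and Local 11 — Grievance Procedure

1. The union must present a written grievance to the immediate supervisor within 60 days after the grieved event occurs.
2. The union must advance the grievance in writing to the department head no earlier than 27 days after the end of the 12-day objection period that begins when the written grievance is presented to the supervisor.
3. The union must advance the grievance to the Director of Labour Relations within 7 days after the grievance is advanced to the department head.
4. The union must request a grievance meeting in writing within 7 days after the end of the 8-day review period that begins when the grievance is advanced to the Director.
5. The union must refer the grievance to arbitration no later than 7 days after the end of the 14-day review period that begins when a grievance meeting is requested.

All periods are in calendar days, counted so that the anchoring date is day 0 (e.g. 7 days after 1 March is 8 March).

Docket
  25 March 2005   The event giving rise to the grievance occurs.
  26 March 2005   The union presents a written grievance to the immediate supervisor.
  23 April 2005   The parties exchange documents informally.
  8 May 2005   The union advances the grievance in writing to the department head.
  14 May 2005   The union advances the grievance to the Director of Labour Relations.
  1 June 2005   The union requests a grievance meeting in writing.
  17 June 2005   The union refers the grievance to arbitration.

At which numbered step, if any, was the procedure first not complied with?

Step 4

(1) due by 25 March 2005 + 60 days = 24 May 2005; done 26 March 2005 — timely.
(2) permitted from 7 April 2005 + 27 days = 4 May 2005 onward; done 8 May 2005 — permitted.
(3) due by 8 May 2005 + 7 days = 15 May 2005; done 14 May 2005 — timely.
(4) due by 22 May 2005 + 7 days = 29 May 2005; done 1 June 2005 — 3 days late.
Later steps need not be reached.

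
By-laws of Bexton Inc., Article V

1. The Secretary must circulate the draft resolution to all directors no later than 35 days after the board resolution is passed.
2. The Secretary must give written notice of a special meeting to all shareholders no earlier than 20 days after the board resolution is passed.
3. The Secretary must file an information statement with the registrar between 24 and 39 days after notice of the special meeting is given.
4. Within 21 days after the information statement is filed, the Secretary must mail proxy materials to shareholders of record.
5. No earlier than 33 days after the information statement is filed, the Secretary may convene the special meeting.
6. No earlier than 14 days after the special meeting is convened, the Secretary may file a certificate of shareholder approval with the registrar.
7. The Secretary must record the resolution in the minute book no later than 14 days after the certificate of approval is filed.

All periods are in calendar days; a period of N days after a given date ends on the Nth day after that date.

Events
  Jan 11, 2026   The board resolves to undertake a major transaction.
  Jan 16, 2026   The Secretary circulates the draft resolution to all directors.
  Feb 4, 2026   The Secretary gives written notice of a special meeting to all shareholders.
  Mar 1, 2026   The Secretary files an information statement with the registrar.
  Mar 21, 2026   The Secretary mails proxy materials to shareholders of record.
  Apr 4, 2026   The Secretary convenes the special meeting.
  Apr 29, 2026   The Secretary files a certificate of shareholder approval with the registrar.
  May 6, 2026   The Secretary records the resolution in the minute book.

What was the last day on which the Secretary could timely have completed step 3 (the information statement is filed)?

Mar 15, 2026

Step 3 runs from Feb 4, 2026, when notice of the special meeting is given. The window is 24–39 days after Feb 4, 2026; it closes on Mar 15, 2026.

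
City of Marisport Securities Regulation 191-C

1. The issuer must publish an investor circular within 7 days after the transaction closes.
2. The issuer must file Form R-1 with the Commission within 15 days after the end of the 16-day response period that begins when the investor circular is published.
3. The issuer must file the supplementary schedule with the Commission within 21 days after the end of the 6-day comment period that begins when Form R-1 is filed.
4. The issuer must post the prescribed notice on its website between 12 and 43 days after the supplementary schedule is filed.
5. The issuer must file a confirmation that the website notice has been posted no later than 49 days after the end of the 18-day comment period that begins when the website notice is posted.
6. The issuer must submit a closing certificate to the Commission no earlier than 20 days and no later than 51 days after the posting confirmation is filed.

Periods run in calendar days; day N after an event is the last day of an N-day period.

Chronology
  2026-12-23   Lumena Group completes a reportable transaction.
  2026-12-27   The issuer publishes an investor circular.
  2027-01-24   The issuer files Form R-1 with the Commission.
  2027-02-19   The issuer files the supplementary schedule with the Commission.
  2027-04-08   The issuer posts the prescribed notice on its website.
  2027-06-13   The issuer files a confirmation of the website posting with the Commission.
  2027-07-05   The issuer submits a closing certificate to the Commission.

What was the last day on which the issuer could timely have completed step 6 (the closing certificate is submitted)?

Step 6 runs from 2027-06-13, when the posting confirmation is filed. The window is 20–51 days after 2027-06-13; it closes on 2027-08-03.

2027-08-03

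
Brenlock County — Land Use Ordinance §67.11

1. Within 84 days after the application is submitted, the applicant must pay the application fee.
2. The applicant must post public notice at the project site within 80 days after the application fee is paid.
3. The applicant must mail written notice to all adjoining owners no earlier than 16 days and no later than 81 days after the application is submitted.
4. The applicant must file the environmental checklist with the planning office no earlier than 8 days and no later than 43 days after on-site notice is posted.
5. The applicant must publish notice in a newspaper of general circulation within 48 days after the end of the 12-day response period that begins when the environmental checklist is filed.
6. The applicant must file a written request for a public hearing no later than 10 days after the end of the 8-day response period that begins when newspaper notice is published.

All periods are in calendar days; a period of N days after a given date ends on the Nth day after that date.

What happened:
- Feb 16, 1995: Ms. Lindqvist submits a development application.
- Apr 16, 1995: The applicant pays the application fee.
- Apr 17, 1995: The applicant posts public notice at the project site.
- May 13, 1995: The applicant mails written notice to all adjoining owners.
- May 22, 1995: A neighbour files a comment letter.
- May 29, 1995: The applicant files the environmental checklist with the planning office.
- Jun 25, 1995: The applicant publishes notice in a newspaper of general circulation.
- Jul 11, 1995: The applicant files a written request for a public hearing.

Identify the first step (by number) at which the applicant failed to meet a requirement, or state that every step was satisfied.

Step 1: 84 days after Feb 16, 1995 (when the application is submitted) is May 11, 1995; done Apr 16, 1995 — timely.
Step 2: 80 days after Apr 16, 1995 (when the application fee is paid) is Jul 5, 1995; done Apr 17, 1995 — timely.
Step 3: the window is 16–81 days after Feb 16, 1995 (when the application is submitted), so Mar 4, 1995 through May 8, 1995; done May 13, 1995 — 5 days after the window closed.

Step 3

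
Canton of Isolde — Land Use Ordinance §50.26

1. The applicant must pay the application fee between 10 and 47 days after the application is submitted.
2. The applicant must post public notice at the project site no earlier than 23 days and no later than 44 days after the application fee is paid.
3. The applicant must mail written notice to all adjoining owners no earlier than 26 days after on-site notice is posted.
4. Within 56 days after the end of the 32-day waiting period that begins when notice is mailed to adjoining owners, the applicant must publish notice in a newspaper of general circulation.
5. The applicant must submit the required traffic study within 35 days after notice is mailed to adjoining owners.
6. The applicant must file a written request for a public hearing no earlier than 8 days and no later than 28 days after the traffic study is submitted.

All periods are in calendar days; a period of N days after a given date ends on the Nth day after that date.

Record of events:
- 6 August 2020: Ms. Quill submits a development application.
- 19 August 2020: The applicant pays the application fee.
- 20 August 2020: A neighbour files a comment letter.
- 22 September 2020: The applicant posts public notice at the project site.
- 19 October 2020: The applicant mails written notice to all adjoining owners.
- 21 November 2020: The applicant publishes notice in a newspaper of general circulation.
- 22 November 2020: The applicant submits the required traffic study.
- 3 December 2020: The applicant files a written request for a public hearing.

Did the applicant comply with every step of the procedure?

Yes

(1) the permitted window runs from 6 August 2020 + 10 = 16 August 2020 to 6 August 2020 + 47 = 22 September 2020; done 19 August 2020 — within the window.
(2) the permitted window runs from 19 August 2020 + 23 = 11 September 2020 to 19 August 2020 + 44 = 2 October 2020; done 22 September 2020, which is between those dates.
(3) permitted from 22 September 2020 + 26 days = 18 October 2020 onward; 19 October 2020 is on or after that date.
(4) due by 20 November 2020 + 56 days = 15 January 2021; done 21 November 2020 — timely.
(5) due by 19 October 2020 + 35 days = 23 November 2020; completed 22 November 2020, before the deadline.
(6) the permitted window runs from 22 November 2020 + 8 = 30 November 2020 to 22 November 2020 + 28 = 20 December 2020; done 3 December 2020, which is between those dates.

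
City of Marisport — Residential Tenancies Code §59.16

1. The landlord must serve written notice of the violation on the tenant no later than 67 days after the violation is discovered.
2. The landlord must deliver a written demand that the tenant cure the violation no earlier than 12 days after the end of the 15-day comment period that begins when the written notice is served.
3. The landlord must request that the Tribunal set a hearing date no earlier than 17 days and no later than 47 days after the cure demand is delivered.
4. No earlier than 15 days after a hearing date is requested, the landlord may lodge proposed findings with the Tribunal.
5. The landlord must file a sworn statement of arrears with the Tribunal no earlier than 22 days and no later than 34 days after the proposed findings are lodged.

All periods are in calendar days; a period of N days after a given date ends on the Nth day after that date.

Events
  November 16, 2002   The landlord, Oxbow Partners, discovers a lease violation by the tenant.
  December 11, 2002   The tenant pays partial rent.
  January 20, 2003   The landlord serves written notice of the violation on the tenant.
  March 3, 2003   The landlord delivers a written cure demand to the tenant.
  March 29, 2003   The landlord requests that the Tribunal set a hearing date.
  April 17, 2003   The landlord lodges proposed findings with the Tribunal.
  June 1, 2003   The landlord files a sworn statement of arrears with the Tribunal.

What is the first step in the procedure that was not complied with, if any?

(1) due by November 16, 2002 + 67 days = January 22, 2003; January 20, 2003 is within that limit.
(2) permitted from February 4, 2003 + 12 days = February 16, 2003 onward; done March 3, 2003, after the minimum wait.
(3) the permitted window runs from March 3, 2003 + 17 = March 20, 2003 to March 3, 2003 + 47 = April 19, 2003; done March 29, 2003, which is between those dates.
(4) permitted from March 29, 2003 + 15 days = April 13, 2003 onward; done April 17, 2003, after the minimum wait.
(5) the permitted window runs from April 17, 2003 + 22 = May 9, 2003 to April 17, 2003 + 34 = May 21, 2003; done June 1, 2003 — 11 days after the window closed.
No need to go further; step 5 was not satisfied.

Step 5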